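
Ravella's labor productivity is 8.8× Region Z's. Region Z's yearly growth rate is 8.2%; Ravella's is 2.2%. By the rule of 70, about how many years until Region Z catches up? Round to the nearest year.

What matters is the difference: 6 pp.
Rule of 70 on the gap: the ratio halves every 70/6 ≈ 11.67 years.
An 8.8× gap takes log₂(8.8) ≈ 3.14 halvings to close: 3.14 × 11.67 ≈ 37 years.

≈ 37 years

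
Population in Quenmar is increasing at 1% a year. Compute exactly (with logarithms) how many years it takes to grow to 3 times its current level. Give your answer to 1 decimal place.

t = ln(3) / ln(1 + 0.01) = 1.0986 / 0.009950 ≈ 110.41.

110.4 years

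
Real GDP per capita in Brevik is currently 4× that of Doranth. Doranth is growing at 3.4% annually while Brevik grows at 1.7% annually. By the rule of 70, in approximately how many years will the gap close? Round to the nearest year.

≈ 82 years

Doranth gains on Brevik at 3.4% − 1.7% = 1.7 points a year.
At that relative rate the gap halves every 70/1.7 ≈ 41.18 years.
A 4× gap closes after 2 halvings: 2 × 41.18 ≈ 82 years.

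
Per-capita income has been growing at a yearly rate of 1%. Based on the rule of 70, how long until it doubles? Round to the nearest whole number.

At 1%, doubling takes about 70/1 = 70.00 years.

roughly 70 years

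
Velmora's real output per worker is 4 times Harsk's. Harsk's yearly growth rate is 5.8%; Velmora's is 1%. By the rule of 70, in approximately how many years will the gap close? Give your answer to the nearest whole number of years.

The growth-rate gap is 5.8% − 1% = 4.8 percentage points.
So the ratio between them halves every 70/4.8 ≈ 14.58 years.
A 4 times gap closes after 2 halvings: 2 × 14.58 ≈ 29 years.

≈ 29 years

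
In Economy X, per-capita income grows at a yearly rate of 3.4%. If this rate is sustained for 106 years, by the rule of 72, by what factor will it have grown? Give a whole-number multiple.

Doubling time ≈ 72/3.4 = 21.18 years.
106/21.18 ≈ 5 doublings, so about 2^5 = 32×.

approximately 32 times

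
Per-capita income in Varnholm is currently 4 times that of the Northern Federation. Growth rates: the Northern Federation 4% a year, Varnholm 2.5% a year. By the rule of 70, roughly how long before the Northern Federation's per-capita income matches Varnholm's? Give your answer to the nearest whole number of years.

93 years

the Northern Federation gains on Varnholm at 4% − 2.5% = 1.5 points a year.
At that relative rate the gap halves every 70/1.5 ≈ 46.67 years.
A 4 times gap closes after 2 halvings: 2 × 46.67 ≈ 93 years.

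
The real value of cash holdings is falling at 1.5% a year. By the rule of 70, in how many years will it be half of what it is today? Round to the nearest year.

roughly 47 years

The rule works in reverse for decay: 70/1.5 ≈ 46.67 years to halve.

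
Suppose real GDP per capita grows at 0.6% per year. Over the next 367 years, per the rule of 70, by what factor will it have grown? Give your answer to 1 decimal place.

8.9 times

Doubles every ≈ 116.67 years (70/0.6).
367 years is 3.15 doublings; 2^3.15 ≈ 8.9×.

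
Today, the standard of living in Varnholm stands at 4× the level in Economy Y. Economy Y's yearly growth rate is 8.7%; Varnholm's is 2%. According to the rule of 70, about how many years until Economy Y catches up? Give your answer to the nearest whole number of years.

The growth-rate gap is 8.7% − 2% = 6.7 percentage points.
So the ratio between them halves every 70/6.7 ≈ 10.45 years.
A 4× gap closes after 2 halvings: 2 × 10.45 ≈ 21 years.

approximately 21 years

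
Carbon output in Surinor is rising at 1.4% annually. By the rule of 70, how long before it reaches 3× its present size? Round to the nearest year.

approximately 79 years

Doubling time ≈ 70/1.4 = 50.00 years.
Reaching 3× takes log₂(3) ≈ 1.58 doublings.
1.58 × 50.00 ≈ 79 years.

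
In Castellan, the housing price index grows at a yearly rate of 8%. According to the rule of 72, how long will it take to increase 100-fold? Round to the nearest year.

approximately 60 years

At 8% it doubles every 72/8 ≈ 9.00 years.
Reaching 100× takes log₂(100) ≈ 6.64 doublings.
6.64 × 9.00 ≈ 60 years.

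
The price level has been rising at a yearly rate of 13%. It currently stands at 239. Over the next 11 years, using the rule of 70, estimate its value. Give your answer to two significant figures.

approximately 980

It doubles every 70/13 ≈ 5.38 years, so 11 years is 2.04 doublings.
2^2.04 ≈ 4.11; 239 × 4.11 ≈ 980.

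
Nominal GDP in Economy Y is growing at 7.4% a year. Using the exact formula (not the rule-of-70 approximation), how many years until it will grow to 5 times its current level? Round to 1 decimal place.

t = ln(5) / ln(1 + 0.074) = 1.6094 / 0.071390 ≈ 22.54.

22.5 years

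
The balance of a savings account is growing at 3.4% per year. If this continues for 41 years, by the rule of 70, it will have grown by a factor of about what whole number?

about 4 times

Doubling time ≈ 70/3.4 = 20.59 years.
41/20.59 ≈ 2 doublings, so about 2^2 = 4×.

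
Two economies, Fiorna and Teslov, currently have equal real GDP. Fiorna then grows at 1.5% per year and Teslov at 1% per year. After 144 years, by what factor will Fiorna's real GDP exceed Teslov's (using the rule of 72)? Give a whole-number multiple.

Fiorna pulls ahead at 0.5 pp per year, so the ratio doubles every 72/0.5 ≈ 144.00 years.
In 144 years that's 1.00 doublings: 2^1.00 ≈ 2.

roughly 2 times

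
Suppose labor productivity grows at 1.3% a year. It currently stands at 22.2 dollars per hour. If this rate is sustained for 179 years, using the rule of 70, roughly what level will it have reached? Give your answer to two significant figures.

It doubles every 70/1.3 ≈ 53.85 years, so 179 years is 3.32 doublings.
2^3.32 ≈ 9.99; 22.2 × 9.99 ≈ 220 dollars per hour.

about 220 dollars per hour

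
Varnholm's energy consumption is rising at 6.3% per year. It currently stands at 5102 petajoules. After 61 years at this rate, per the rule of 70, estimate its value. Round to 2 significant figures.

Doubling time ≈ 70/6.3 = 11.11 years.
61 years is 61/11.11 ≈ 5.49 doublings, a factor of 2^5.49 ≈ 44.94.
5102 × 44.94 ≈ 230000 petajoules.

230000 petajoules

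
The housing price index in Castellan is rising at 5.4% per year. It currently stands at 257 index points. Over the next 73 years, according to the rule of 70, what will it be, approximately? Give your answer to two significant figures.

It doubles every 70/5.4 ≈ 12.96 years, so 73 years is 5.63 doublings.
2^5.63 ≈ 49.52; 257 × 49.52 ≈ 13000 index points.

roughly 13000 index points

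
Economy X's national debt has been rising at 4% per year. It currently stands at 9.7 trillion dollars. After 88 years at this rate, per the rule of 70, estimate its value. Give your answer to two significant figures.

Doubling time ≈ 70/4 = 17.50 years.
88 years is 88/17.50 ≈ 5.03 doublings, a factor of 2^5.03 ≈ 32.67.
9.7 × 32.67 ≈ 320 trillion dollars.

approximately 320 trillion dollars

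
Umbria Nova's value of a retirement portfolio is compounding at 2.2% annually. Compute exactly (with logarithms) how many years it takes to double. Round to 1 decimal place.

31.9 years

t = ln(2) / ln(1 + 0.022) = 0.6931 / 0.021761 ≈ 31.85.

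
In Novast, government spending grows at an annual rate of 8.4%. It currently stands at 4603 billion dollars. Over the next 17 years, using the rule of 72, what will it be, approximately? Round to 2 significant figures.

18000 billion dollars

Doubling time ≈ 72/8.4 = 8.57 years.
17 years is 17/8.57 ≈ 1.98 doublings, a factor of 2^1.98 ≈ 3.94.
4603 × 3.94 ≈ 18000 billion dollars.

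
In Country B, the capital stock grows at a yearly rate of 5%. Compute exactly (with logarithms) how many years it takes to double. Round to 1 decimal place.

t = ln(2) / ln(1 + 0.05) = 0.6931 / 0.048790 ≈ 14.21.

14.2 years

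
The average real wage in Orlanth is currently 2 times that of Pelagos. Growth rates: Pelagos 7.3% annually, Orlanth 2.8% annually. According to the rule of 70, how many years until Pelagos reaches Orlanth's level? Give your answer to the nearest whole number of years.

about 16 years

What matters is the difference: 4.5 pp.
Rule of 70 on the gap: the ratio halves every 70/4.5 ≈ 15.56 years.
A 2 times gap closes after 1 halving: 1 × 15.56 ≈ 16 years.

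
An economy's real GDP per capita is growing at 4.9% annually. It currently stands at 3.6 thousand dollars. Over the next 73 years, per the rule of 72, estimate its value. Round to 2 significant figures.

roughly 110 thousand dollars

It doubles every 72/4.9 ≈ 14.69 years, so 73 years is 4.97 doublings.
2^4.97 ≈ 31.34; 3.6 × 31.34 ≈ 110 thousand dollars.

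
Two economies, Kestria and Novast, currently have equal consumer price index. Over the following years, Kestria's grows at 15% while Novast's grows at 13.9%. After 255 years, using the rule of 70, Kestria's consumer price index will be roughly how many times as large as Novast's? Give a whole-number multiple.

around 16 times

Kestria pulls ahead at 1.1 pp per year, so the ratio doubles every 70/1.1 ≈ 63.64 years.
In 255 years that's 4.01 doublings: 2^4.01 ≈ 16.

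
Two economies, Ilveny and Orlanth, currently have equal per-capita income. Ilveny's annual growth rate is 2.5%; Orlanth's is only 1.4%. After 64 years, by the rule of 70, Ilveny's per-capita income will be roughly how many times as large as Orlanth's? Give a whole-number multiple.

Only the 1.1-point difference matters.
70/1.1 ≈ 63.64 years per doubling of the ratio; 64 years gives 1.01 doublings, so ≈ 2×.

around 2 times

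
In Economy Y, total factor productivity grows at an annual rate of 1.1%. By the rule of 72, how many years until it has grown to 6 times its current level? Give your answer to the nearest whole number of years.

≈ 169 years

At 1.1% it doubles every 72/1.1 ≈ 65.45 years.
6× is log₂ 6 ≈ 2.58 doublings, so ≈ 2.58 × 65.45 = 169 years.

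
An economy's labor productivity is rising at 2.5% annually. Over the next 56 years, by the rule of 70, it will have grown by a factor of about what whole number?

about 4 times

At 2.5% one doubling takes ≈ 28.00 years; 56 years is 2 of them, so ×4.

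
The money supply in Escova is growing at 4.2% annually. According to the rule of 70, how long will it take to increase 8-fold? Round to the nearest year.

One doubling takes 70/4.2 = 16.67 years.
8 = 2^3, so 3 doublings → 50 years.

≈ 50 years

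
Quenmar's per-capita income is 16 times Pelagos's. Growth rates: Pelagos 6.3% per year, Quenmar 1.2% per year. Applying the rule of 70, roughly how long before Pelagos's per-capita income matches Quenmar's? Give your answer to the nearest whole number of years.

Pelagos gains on Quenmar at 6.3% − 1.2% = 5.1 points a year.
At that relative rate the gap halves every 70/5.1 ≈ 13.73 years.
A 16 times gap closes after 4 halvings: 4 × 13.73 ≈ 55 years.

about 55 years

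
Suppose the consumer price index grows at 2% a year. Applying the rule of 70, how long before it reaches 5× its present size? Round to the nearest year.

One doubling takes 70/2 = 35.00 years.
5× is log₂ 5 ≈ 2.32 doublings, so ≈ 2.32 × 35.00 = 81 years.

around 81 years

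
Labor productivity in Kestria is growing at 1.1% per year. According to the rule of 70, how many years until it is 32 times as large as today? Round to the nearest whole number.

approximately 318 years

Doubling time ≈ 70/1.1 = 63.64 years.
32 = 2^5, so 5 doublings → 318 years.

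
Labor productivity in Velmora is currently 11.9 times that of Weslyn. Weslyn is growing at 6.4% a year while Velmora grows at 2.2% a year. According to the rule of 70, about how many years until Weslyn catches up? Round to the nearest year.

60 years

What matters is the difference: 4.2 pp.
Rule of 70 on the gap: the ratio halves every 70/4.2 ≈ 16.67 years.
An 11.9 times gap takes log₂(11.9) ≈ 3.57 halvings to close: 3.57 × 16.67 ≈ 60 years.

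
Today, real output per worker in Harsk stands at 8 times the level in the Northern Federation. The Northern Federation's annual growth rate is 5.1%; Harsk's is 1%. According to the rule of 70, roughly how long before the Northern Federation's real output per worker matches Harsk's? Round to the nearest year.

roughly 51 years

the Northern Federation gains on Harsk at 5.1% − 1% = 4.1 points a year.
At that relative rate the gap halves every 70/4.1 ≈ 17.07 years.
An 8 times gap closes after 3 halvings: 3 × 17.07 ≈ 51 years.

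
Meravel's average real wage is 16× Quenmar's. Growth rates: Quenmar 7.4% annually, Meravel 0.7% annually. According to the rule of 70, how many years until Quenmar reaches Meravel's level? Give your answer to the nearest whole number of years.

roughly 42 years

Quenmar gains on Meravel at 7.4% − 0.7% = 6.7 points a year.
At that relative rate the gap halves every 70/6.7 ≈ 10.45 years.
A 16× gap closes after 4 halvings: 4 × 10.45 ≈ 42 years.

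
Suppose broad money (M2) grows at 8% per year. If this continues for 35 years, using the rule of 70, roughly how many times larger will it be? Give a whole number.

At 8% one doubling takes ≈ 8.75 years; 35 years is 4 of them, so ×16.

16 times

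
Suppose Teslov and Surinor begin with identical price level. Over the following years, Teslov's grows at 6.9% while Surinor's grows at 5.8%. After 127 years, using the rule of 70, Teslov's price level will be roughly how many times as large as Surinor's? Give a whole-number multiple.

4 times

Teslov pulls ahead at 1.1 pp per year, so the ratio doubles every 70/1.1 ≈ 63.64 years.
In 127 years that's 2.00 doublings: 2^2.00 ≈ 4.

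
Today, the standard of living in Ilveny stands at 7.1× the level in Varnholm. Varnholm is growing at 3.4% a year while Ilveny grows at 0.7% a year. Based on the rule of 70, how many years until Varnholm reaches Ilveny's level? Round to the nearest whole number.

roughly 73 years

Varnholm gains on Ilveny at 3.4% − 0.7% = 2.7 points a year.
At that relative rate the gap halves every 70/2.7 ≈ 25.93 years.
A 7.1× gap takes log₂(7.1) ≈ 2.83 halvings to close: 2.83 × 25.93 ≈ 73 years.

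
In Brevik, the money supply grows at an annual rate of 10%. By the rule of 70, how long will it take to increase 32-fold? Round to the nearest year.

One doubling takes 70/10 = 7.00 years.
32 = 2^5, so 5 doublings → 35 years.

around 35 years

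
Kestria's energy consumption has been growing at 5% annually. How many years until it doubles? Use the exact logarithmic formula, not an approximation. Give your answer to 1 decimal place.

t = ln(2) / ln(1 + 0.05) = 0.6931 / 0.048790 ≈ 14.21.

14.2 years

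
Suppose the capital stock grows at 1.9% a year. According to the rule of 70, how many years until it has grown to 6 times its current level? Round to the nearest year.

At 1.9% it doubles every 70/1.9 ≈ 36.84 years.
Reaching 6× takes log₂(6) ≈ 2.58 doublings.
2.58 × 36.84 ≈ 95 years.

about 95 years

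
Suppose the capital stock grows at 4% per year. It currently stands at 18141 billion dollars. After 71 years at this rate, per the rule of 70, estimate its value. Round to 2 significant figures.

Doubling time ≈ 70/4 = 17.50 years.
71 years is 71/17.50 ≈ 4.06 doublings, a factor of 2^4.06 ≈ 16.68.
18141 × 16.68 ≈ 300000 billion dollars.

approximately 300000 billion dollars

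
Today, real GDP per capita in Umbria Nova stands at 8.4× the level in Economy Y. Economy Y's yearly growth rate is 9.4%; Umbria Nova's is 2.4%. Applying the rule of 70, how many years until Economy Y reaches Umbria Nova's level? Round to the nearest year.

approximately 31 years

The growth-rate gap is 9.4% − 2.4% = 7 percentage points.
So the ratio between them halves every 70/7 ≈ 10.00 years.
An 8.4× gap takes log₂(8.4) ≈ 3.07 halvings to close: 3.07 × 10.00 ≈ 31 years.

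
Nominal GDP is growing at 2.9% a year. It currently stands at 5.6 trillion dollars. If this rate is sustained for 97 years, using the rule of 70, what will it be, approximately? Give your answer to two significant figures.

about 91 trillion dollars

It doubles every 70/2.9 ≈ 24.14 years, so 97 years is 4.02 doublings.
2^4.02 ≈ 16.22; 5.6 × 16.22 ≈ 91 trillion dollars.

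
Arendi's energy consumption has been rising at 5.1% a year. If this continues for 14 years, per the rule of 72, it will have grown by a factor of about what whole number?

At 5.1% one doubling takes ≈ 14.12 years; 14 years is 1 of them, so ×2.

roughly 2 times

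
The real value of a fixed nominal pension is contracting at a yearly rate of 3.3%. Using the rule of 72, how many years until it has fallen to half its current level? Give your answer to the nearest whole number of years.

Halving time ≈ 72 / 3.3 = 21.82 → 22 years.

roughly 22 years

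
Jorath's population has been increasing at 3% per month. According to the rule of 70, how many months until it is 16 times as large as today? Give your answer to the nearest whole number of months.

roughly 93 months

Doubling time ≈ 70/3 = 23.33 months.
Getting to 16× needs 4 doublings: 4 × 23.33 ≈ 93 months.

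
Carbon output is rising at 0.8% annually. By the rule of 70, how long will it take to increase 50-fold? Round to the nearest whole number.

494 years

At 0.8% it doubles every 70/0.8 ≈ 87.50 years.
Reaching 50× takes log₂(50) ≈ 5.64 doublings.
5.64 × 87.50 ≈ 494 years.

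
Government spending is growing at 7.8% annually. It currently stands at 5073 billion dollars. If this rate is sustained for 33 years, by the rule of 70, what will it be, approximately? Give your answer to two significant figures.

It doubles every 70/7.8 ≈ 8.97 years, so 33 years is 3.68 doublings.
2^3.68 ≈ 12.82; 5073 × 12.82 ≈ 65000 billion dollars.

about 65000 billion dollars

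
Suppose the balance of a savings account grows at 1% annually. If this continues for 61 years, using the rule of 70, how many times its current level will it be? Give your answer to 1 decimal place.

Doubling time ≈ 70/1 = 70.00 years.
61 years / 70.00 ≈ 0.87 doublings → factor 2^0.87 ≈ 1.8.

1.8 times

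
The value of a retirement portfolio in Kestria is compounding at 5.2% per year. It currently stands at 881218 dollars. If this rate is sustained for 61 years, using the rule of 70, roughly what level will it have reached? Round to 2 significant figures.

Doubling time ≈ 70/5.2 = 13.46 years.
61 years is 61/13.46 ≈ 4.53 doublings, a factor of 2^4.53 ≈ 23.10.
881218 × 23.10 ≈ 20000000 dollars.

about 20000000 dollars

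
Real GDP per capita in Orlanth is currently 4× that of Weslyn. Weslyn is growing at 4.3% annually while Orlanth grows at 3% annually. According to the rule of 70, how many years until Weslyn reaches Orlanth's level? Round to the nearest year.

The growth-rate gap is 4.3% − 3% = 1.3 percentage points.
So the ratio between them halves every 70/1.3 ≈ 53.85 years.
A 4× gap closes after 2 halvings: 2 × 53.85 ≈ 108 years.

around 108 years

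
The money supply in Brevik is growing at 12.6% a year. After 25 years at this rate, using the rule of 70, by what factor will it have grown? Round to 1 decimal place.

Doubles every ≈ 5.56 years (70/12.6).
25 years is 4.50 doublings; 2^4.50 ≈ 22.6×.

approximately 22.6 times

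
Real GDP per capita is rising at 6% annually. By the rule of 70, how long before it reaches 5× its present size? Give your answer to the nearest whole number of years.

At 6% it doubles every 70/6 ≈ 11.67 years.
5× is log₂ 5 ≈ 2.32 doublings, so ≈ 2.32 × 11.67 = 27 years.

about 27 years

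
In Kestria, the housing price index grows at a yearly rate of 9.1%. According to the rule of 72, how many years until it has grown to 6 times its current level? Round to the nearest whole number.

Doubling time ≈ 72/9.1 = 7.91 years.
6× is log₂ 6 ≈ 2.58 doublings, so ≈ 2.58 × 7.91 = 20 years.

≈ 20 years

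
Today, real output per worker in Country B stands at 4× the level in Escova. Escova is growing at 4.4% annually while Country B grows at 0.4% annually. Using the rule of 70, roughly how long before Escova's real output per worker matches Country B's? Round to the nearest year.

about 35 years

The growth-rate gap is 4.4% − 0.4% = 4 percentage points.
So the ratio between them halves every 70/4 ≈ 17.50 years.
A 4× gap closes after 2 halvings: 2 × 17.50 ≈ 35 years.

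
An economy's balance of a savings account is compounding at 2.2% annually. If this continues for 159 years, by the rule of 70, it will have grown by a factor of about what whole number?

32 times

At 2.2% one doubling takes ≈ 31.82 years; 159 years is 5 of them, so ×32.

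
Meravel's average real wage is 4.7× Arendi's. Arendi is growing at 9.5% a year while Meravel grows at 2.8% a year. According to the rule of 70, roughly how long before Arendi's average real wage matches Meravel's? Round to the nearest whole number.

What matters is the difference: 6.7 pp.
Rule of 70 on the gap: the ratio halves every 70/6.7 ≈ 10.45 years.
A 4.7× gap takes log₂(4.7) ≈ 2.23 halvings to close: 2.23 × 10.45 ≈ 23 years.

23 years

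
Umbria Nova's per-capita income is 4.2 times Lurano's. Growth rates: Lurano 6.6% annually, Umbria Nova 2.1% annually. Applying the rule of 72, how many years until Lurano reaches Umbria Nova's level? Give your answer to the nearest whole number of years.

33 years

What matters is the difference: 4.5 pp.
Rule of 72 on the gap: the ratio halves every 72/4.5 ≈ 16.00 years.
A 4.2 times gap takes log₂(4.2) ≈ 2.07 halvings to close: 2.07 × 16.00 ≈ 33 years.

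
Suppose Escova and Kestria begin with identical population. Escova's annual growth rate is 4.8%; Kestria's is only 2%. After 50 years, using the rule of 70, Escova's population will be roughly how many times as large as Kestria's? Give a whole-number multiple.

Only the 2.8-point difference matters.
70/2.8 ≈ 25.00 years per doubling of the ratio; 50 years gives 2.00 doublings, so ≈ 4×.

4 times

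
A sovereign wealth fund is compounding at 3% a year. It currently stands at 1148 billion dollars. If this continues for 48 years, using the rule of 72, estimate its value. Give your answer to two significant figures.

It doubles every 72/3 ≈ 24.00 years, so 48 years is 2.00 doublings.
2^2.00 ≈ 4.00; 1148 × 4.00 ≈ 4600 billion dollars.

around 4600 billion dollars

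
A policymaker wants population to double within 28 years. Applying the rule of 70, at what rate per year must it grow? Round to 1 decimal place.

70 / 28 ≈ 2.50, so about 2.5% per year.

≈ 2.5% per year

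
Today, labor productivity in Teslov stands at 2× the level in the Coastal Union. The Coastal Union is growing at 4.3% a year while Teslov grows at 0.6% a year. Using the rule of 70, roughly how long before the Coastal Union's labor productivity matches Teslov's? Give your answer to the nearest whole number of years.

≈ 19 years

The growth-rate gap is 4.3% − 0.6% = 3.7 percentage points.
So the ratio between them halves every 70/3.7 ≈ 18.92 years.
A 2× gap closes after 1 halving: 1 × 18.92 ≈ 19 years.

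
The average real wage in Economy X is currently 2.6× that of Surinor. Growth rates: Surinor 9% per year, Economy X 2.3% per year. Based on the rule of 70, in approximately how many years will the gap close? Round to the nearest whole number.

approximately 14 years

What matters is the difference: 6.7 pp.
Rule of 70 on the gap: the ratio halves every 70/6.7 ≈ 10.45 years.
A 2.6× gap takes log₂(2.6) ≈ 1.38 halvings to close: 1.38 × 10.45 ≈ 14 years.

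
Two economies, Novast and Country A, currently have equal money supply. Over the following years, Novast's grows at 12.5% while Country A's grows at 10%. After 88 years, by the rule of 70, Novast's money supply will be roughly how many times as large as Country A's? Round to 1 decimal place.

Only the 2.5-point difference matters.
70/2.5 ≈ 28.00 years per doubling of the ratio; 88 years gives 3.14 doublings, so ≈ 8.8×.

approximately 8.8 times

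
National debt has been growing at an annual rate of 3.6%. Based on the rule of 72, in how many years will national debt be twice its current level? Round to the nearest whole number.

At 3.6%, doubling takes about 72/3.6 = 20.00 years.

roughly 20 years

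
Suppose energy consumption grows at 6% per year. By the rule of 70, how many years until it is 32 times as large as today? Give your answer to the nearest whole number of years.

One doubling takes 70/6 = 11.67 years.
Getting to 32× needs 5 doublings: 5 × 11.67 ≈ 58 years.

58 years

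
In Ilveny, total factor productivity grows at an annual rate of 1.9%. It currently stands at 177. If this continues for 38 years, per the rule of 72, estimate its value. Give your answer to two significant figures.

Doubling time ≈ 72/1.9 = 37.89 years.
38 years is 38/37.89 ≈ 1.00 doublings, a factor of 2^1.00 ≈ 2.00.
177 × 2.00 ≈ 350.

about 350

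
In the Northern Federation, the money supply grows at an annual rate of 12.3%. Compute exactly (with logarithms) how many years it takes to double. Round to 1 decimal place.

t = ln(2) / ln(1 + 0.123) = 0.6931 / 0.116004 ≈ 5.97.

6.0 years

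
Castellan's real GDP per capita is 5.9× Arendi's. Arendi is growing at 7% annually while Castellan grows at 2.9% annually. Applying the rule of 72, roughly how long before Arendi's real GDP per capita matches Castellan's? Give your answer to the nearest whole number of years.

around 45 years

Arendi gains on Castellan at 7% − 2.9% = 4.1 points a year.
At that relative rate the gap halves every 72/4.1 ≈ 17.56 years.
A 5.9× gap takes log₂(5.9) ≈ 2.56 halvings to close: 2.56 × 17.56 ≈ 45 years.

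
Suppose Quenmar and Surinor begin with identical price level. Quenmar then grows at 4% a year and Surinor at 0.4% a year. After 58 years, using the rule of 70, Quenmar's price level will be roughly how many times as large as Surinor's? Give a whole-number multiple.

approximately 8 times

Quenmar pulls ahead at 3.6 pp per year, so the ratio doubles every 70/3.6 ≈ 19.44 years.
In 58 years that's 2.98 doublings: 2^2.98 ≈ 8.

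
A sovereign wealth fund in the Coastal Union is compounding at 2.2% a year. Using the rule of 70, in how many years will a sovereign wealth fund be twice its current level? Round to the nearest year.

At 2.2%, doubling takes about 70/2.2 = 31.82 years.

32 years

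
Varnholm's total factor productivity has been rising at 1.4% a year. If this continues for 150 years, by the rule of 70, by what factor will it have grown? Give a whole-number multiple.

roughly 8 times

At 1.4% one doubling takes ≈ 50.00 years; 150 years is 3 of them, so ×8.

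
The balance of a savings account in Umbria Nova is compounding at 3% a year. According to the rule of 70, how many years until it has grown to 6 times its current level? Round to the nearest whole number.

At 3% it doubles every 70/3 ≈ 23.33 years.
6× is log₂ 6 ≈ 2.58 doublings, so ≈ 2.58 × 23.33 = 60 years.

about 60 years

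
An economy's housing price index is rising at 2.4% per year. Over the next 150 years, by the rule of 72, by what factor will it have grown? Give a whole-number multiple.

approximately 32 times

At 2.4% one doubling takes ≈ 30.00 years; 150 years is 5 of them, so ×32.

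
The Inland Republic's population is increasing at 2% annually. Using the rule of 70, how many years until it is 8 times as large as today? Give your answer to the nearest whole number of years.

about 105 years

One doubling takes 70/2 = 35.00 years.
8× is 3 doublings, so 3 × 35.00 ≈ 105 years.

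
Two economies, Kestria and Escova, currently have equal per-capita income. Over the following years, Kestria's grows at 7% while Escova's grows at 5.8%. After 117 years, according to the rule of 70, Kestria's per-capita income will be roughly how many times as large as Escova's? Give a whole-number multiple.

Only the 1.2-point difference matters.
70/1.2 ≈ 58.33 years per doubling of the ratio; 117 years gives 2.01 doublings, so ≈ 4×.

approximately 4 times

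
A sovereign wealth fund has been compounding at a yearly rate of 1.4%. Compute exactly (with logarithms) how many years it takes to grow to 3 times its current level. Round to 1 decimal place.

t = ln(3) / ln(1 + 0.014) = 1.0986 / 0.013903 ≈ 79.02.

79.0 years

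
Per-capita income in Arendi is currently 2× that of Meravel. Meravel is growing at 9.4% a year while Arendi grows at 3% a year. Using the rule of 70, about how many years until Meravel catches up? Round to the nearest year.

Meravel gains on Arendi at 9.4% − 3% = 6.4 points a year.
At that relative rate the gap halves every 70/6.4 ≈ 10.94 years.
A 2× gap closes after 1 halving: 1 × 10.94 ≈ 11 years.

around 11 years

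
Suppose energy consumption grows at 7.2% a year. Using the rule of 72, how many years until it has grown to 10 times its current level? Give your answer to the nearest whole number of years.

One doubling takes 72/7.2 = 10.00 years.
Reaching 10× takes log₂(10) ≈ 3.32 doublings.
3.32 × 10.00 ≈ 33 years.

roughly 33 years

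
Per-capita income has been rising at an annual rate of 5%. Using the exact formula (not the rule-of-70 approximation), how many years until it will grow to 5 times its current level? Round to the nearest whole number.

t = ln(5) / ln(1 + 0.05) = 1.6094 / 0.048790 ≈ 32.99.
≈ 33 years.

33 years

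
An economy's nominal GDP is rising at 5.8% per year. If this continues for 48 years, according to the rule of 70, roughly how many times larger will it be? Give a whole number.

At 5.8% one doubling takes ≈ 12.07 years; 48 years is 4 of them, so ×16.

≈ 16 times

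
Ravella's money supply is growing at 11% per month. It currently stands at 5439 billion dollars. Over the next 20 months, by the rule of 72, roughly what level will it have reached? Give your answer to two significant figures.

roughly 45000 billion dollars

It doubles every 72/11 ≈ 6.55 months, so 20 months is 3.05 doublings.
2^3.05 ≈ 8.28; 5439 × 8.28 ≈ 45000 billion dollars.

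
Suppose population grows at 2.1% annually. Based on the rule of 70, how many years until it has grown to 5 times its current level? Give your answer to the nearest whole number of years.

about 77 years

At 2.1% it doubles every 70/2.1 ≈ 33.33 years.
Reaching 5× takes log₂(5) ≈ 2.32 doublings.
2.32 × 33.33 ≈ 77 years.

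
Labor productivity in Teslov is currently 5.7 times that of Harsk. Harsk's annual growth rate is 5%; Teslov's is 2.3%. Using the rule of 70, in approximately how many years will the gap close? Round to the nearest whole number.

Harsk gains on Teslov at 5% − 2.3% = 2.7 points a year.
At that relative rate the gap halves every 70/2.7 ≈ 25.93 years.
A 5.7 times gap takes log₂(5.7) ≈ 2.51 halvings to close: 2.51 × 25.93 ≈ 65 years.

roughly 65 years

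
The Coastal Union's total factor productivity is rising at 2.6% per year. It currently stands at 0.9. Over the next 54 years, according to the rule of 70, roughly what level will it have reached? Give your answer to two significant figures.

It doubles every 70/2.6 ≈ 26.92 years, so 54 years is 2.01 doublings.
2^2.01 ≈ 4.03; 0.9 × 4.03 ≈ 3.6.

approximately 3.6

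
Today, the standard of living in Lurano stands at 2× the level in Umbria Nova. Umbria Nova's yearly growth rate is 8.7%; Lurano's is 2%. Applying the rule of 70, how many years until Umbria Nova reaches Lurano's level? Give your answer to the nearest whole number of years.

≈ 10 years

The growth-rate gap is 8.7% − 2% = 6.7 percentage points.
So the ratio between them halves every 70/6.7 ≈ 10.45 years.
A 2× gap closes after 1 halving: 1 × 10.45 ≈ 10 years.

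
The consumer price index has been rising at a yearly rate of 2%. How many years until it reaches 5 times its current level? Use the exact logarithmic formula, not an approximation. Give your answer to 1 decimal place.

81.3 years

t = ln(5) / ln(1 + 0.02) = 1.6094 / 0.019803 ≈ 81.27.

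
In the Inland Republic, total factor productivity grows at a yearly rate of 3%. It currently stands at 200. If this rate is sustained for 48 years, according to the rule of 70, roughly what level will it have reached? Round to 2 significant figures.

It doubles every 70/3 ≈ 23.33 years, so 48 years is 2.06 doublings.
2^2.06 ≈ 4.17; 200 × 4.17 ≈ 830.

830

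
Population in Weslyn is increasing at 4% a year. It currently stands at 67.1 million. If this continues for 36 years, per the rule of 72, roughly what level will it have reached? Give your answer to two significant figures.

≈ 270 million

It doubles every 72/4 ≈ 18.00 years, so 36 years is 2.00 doublings.
2^2.00 ≈ 4.00; 67.1 × 4.00 ≈ 270 million.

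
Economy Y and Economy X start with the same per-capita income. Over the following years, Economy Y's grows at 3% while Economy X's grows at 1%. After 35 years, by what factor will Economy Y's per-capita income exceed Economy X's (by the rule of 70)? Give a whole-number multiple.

Only the 2-point difference matters.
70/2 ≈ 35.00 years per doubling of the ratio; 35 years gives 1.00 doublings, so ≈ 2×.

approximately 2 times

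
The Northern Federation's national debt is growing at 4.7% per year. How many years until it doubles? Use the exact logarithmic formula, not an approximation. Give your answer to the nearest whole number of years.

t = ln(2) / ln(1 + 0.047) = 0.6931 / 0.045929 ≈ 15.09.
≈ 15 years.

15 years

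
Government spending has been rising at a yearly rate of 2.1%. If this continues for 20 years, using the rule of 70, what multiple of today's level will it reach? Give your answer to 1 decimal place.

Doubling time ≈ 70/2.1 = 33.33 years.
20 years / 33.33 ≈ 0.60 doublings → factor 2^0.60 ≈ 1.5.

around 1.5 times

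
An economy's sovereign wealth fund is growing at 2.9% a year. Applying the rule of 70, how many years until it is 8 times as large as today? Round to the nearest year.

≈ 72 years

Doubling time ≈ 70/2.9 = 24.14 years.
Getting to 8× needs 3 doublings: 3 × 24.14 ≈ 72 years.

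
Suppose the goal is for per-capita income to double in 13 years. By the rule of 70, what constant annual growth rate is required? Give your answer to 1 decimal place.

70 / 13 ≈ 5.38, so about 5.4% a year.

≈ 5.4% a year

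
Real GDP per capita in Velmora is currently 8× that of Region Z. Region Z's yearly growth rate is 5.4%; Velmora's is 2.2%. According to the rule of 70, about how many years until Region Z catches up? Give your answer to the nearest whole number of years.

What matters is the difference: 3.2 pp.
Rule of 70 on the gap: the ratio halves every 70/3.2 ≈ 21.88 years.
An 8× gap closes after 3 halvings: 3 × 21.88 ≈ 66 years.

≈ 66 years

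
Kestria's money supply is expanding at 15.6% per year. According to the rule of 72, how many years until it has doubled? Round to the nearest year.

roughly 5 years

72/15.6 ≈ 4.62, so it doubles roughly every 5 years.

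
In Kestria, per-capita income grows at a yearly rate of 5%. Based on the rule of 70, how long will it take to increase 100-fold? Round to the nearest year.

One doubling takes 70/5 = 14.00 years.
100× is log₂ 100 ≈ 6.64 doublings, so ≈ 6.64 × 14.00 = 93 years.

≈ 93 years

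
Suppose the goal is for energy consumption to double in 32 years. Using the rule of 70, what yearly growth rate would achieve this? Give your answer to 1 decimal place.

2.2% per year

70 / 32 ≈ 2.19, so about 2.2% per year.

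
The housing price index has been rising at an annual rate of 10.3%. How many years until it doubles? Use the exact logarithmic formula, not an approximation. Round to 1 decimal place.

7.1 years

t = ln(2) / ln(1 + 0.103) = 0.6931 / 0.098034 ≈ 7.07.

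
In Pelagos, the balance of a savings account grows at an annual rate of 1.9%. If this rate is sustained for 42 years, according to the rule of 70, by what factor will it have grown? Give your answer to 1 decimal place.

≈ 2.2 times

Doubling time ≈ 70/1.9 = 36.84 years.
42 years / 36.84 ≈ 1.14 doublings → factor 2^1.14 ≈ 2.2.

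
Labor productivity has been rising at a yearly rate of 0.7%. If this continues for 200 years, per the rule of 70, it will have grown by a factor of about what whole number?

70/0.7 ≈ 100.00 years per doubling.
200 years fits 2 doublings: 2^2 = 4.

about 4 times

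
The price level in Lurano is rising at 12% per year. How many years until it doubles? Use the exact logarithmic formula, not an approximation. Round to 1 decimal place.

6.1 years

t = ln(2) / ln(1 + 0.12) = 0.6931 / 0.113329 ≈ 6.12.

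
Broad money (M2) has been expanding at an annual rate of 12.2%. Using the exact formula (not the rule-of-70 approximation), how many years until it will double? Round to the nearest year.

t = ln(2) / ln(1 + 0.122) = 0.6931 / 0.115113 ≈ 6.02.
≈ 6 years.

6 years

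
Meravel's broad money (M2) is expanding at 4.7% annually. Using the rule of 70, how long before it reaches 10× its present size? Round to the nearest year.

One doubling takes 70/4.7 = 14.89 years.
10× is log₂ 10 ≈ 3.32 doublings, so ≈ 3.32 × 14.89 = 49 years.

49 years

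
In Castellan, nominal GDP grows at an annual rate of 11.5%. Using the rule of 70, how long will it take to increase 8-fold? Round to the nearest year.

One doubling takes 70/11.5 = 6.09 years.
Getting to 8× needs 3 doublings: 3 × 6.09 ≈ 18 years.

18 years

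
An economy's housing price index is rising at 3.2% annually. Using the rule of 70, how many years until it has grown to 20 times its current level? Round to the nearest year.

95 years

Doubling time ≈ 70/3.2 = 21.88 years.
Reaching 20× takes log₂(20) ≈ 4.32 doublings.
4.32 × 21.88 ≈ 95 years.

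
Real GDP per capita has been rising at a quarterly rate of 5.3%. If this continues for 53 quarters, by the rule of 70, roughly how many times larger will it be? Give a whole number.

about 16 times

Doubling time ≈ 70/5.3 = 13.21 quarters.
53/13.21 ≈ 4 doublings, so about 2^4 = 16×.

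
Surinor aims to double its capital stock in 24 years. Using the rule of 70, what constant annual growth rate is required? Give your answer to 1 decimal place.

70 / 24 ≈ 2.92, so about 2.9% annually.

roughly 2.9% annually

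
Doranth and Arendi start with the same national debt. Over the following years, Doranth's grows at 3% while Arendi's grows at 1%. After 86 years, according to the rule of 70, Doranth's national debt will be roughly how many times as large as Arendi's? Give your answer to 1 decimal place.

approximately 5.5 times

Doranth pulls ahead at 2 pp per year, so the ratio doubles every 70/2 ≈ 35.00 years.
In 86 years that's 2.46 doublings: 2^2.46 ≈ 5.5.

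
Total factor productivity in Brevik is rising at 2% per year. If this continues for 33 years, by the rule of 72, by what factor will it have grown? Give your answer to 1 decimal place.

Doubles every ≈ 36.00 years (72/2).
33 years is 0.92 doublings; 2^0.92 ≈ 1.9×.

approximately 1.9 times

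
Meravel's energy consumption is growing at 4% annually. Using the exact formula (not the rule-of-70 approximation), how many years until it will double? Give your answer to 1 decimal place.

17.7 years

t = ln(2) / ln(1 + 0.04) = 0.6931 / 0.039221 ≈ 17.67.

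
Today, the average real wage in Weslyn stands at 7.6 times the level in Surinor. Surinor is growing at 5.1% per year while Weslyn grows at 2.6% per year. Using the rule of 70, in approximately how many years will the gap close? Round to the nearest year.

about 82 years

What matters is the difference: 2.5 pp.
Rule of 70 on the gap: the ratio halves every 70/2.5 ≈ 28.00 years.
A 7.6 times gap takes log₂(7.6) ≈ 2.93 halvings to close: 2.93 × 28.00 ≈ 82 years.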